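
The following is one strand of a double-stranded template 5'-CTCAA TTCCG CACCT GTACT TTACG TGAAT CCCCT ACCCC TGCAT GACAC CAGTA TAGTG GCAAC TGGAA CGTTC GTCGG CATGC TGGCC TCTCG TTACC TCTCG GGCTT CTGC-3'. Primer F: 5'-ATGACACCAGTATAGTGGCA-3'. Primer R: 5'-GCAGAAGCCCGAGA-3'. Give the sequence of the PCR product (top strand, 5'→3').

5'-ATGACACCAGTATAGTGGCAACTGGAACGTTCGTCGGCATGCTGGCCTCTCGTTACCTCTCGGGCTTCTGC-3'

Scanning the template, ATGACACCAGTATAGTGGCA occurs at positions 44–63; this primer anneals to the bottom strand there with its 3' end pointing downstream.
The reverse primer's reverse complement is TCTCGGGCTTCTGC, which matches the template at positions 101–114.
The product is the template from position 44 through 114 (71 bp).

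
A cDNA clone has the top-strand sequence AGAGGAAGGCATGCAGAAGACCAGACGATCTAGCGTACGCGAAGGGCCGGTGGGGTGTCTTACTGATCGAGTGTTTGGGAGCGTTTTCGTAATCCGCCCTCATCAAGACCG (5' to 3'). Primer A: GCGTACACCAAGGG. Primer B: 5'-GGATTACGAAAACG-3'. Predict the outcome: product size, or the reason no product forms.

Primer A (GCGTACACCAAGGG) does not match the top strand, and its reverse complement CCCTTGGTGTACGC does not match either.
With no annealing site for primer A, no amplification occurs.

No product — primer A has no binding site in the template.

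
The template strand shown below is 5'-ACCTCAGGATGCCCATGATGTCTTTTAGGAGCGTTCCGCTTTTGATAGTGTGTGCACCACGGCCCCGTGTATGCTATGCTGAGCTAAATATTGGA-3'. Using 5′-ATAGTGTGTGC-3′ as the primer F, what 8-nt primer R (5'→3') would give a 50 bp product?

5'-CCAATATT-3'

The forward primer binds at positions 45–55, so a 50 bp product ends at position 45 + 50 − 1 = 94.
The reverse primer anneals to the top strand over positions 87–94, i.e. to AATATTGG.
Its sequence written 5'→3' is the reverse complement: CCAATATT.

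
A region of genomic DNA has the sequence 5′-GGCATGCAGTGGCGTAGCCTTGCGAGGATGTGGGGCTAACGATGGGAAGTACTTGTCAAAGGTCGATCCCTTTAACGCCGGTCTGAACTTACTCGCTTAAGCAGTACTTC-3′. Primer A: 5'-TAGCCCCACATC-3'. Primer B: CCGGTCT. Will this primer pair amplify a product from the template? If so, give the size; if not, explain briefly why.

Primer A (TAGCCCCACATC) has reverse complement GATGTGGGGCTA, which matches the top strand at positions 27–38; primer A anneals to the top strand there with its 3' end pointing upstream toward position 27.
Primer B (CCGGTCT) matches the top strand directly at positions 78–84; it anneals to the bottom strand with its 3' end pointing downstream toward position 84.
The 3' ends diverge (primer A extends toward position 1, primer B toward position 110), so the primers never converge on a shared product.

No product — the primers' 3' ends point away from each other.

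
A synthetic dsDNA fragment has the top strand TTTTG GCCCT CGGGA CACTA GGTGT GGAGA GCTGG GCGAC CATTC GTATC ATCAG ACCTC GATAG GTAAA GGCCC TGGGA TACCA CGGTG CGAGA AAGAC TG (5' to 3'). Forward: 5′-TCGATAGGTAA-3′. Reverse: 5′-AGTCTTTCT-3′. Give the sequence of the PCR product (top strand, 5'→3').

5'-TCGATAGGTAAAGGCCCTGGGATACCACGGTGCGAGAAAGACT-3'

Scanning the template, TCGATAGGTAA occurs at positions 59–69; this primer anneals to the bottom strand there with its 3' end pointing downstream.
The reverse primer's reverse complement is AGAAAGACT, which matches the template at positions 93–101.
The product is the template from position 59 through 101 (43 bp).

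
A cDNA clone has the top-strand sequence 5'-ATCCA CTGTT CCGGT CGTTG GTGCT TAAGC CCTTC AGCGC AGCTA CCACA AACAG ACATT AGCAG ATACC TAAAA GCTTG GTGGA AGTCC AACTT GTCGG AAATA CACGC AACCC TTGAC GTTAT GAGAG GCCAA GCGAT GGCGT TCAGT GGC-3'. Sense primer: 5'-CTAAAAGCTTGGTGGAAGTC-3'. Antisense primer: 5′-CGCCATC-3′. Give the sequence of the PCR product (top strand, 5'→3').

5'-CTAAAAGCTTGGTGGAAGTCCAACTTGTCGGAAATACACGCAACCCTTGACGTTATGAGAGGCCAAGCGATGGCG-3'

Forward primer CTAAAAGCTTGGTGGAAGTC is found on the top strand at positions 70–89.
Taking the reverse complement of CGCCATC gives GATGGCG, found at positions 138–144 on the template; the primer anneals here to the top strand with its 3' end pointing upstream.
The product is the template from position 70 through 144 (75 bp).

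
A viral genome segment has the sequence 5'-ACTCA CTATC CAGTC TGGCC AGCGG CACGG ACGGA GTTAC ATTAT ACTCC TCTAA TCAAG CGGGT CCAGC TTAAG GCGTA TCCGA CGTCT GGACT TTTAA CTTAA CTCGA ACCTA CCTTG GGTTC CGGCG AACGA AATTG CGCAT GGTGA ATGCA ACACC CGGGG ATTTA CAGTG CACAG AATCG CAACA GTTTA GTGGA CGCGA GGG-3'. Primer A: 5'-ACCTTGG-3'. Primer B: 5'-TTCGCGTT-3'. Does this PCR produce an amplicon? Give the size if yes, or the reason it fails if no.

Primer B (TTCGCGTT) does not match the top strand, and its reverse complement AACGCGAA does not match either.
With no annealing site for primer B, no amplification occurs.

No product — primer B has no binding site in the template.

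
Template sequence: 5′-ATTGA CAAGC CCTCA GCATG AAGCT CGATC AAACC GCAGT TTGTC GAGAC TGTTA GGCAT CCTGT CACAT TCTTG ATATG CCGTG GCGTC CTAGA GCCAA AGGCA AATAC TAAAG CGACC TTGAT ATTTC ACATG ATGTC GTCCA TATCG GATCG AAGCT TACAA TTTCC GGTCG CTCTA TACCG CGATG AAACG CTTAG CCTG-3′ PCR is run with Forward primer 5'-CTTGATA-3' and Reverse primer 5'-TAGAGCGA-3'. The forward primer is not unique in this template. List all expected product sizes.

109 bp, 61 bp

The forward primer CTTGATA matches the top strand at positions 72–78, 120–126.
The reverse primer's reverse complement is TCGCTCTA, matching at positions 173–180.
Each forward site pairs with the reverse site to give a product ending at position 180: sizes 109, 61 bp.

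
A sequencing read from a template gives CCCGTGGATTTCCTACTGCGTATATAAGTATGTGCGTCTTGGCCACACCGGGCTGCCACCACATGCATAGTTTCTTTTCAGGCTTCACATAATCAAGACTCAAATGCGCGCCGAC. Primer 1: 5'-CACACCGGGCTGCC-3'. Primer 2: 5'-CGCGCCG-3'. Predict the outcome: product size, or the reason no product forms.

No product — both primers anneal to the same strand and extend in the same direction.

Primer 1 (CACACCGGGCTGCC) matches the top strand at positions 44–57 (3' end points downstream).
Primer 2 (CGCGCCG) also matches the top strand directly, at positions 107–113 — its reverse complement CGGCGCG is not present.
Both primers anneal to the bottom strand with 3' ends pointing the same way, so neither can prime synthesis back toward the other.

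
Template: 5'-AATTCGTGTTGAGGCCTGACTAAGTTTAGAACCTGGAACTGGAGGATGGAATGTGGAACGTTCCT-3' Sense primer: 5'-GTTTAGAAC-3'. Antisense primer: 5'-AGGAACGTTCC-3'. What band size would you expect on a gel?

42 bp

Forward primer GTTTAGAAC is found on the top strand at positions 24–32.
The reverse primer's reverse complement is GGAACGTTCCT, which matches the template at positions 55–65.
Product length = (reverse-primer end) − (forward-primer start) + 1 = 65 − 24 + 1 = 42 bp.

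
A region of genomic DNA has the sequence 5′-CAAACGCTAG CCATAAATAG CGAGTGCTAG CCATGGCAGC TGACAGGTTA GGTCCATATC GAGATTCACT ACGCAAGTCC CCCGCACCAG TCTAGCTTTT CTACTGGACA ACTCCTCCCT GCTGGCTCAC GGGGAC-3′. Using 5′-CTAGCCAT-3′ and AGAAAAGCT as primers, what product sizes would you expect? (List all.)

The forward primer CTAGCCAT matches the top strand at positions 7–14, 27–34.
The reverse primer's reverse complement is AGCTTTTCT, matching at positions 94–102.
Each forward site pairs with the reverse site to give a product ending at position 102: sizes 96, 76 bp.

96 bp, 76 bp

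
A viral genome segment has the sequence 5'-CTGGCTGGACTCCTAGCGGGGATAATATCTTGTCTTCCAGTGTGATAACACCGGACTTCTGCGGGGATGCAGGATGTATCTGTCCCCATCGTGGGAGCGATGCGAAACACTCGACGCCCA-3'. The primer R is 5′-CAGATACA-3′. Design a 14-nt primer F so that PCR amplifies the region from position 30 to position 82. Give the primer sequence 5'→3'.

The reverse primer's reverse complement TGTATCTG matches the template at positions 75–82; the product starts at position 30.
The forward primer is identical to the top strand over positions 30–43: TTGTCTTCCAGTGT.

5'-TTGTCTTCCAGTGT-3'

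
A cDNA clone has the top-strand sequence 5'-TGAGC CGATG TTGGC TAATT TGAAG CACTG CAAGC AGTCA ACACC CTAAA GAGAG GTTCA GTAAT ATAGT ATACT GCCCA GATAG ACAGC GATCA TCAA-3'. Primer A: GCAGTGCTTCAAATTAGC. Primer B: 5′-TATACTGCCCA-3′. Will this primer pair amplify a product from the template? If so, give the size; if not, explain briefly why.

No product — the primers' 3' ends point away from each other.

Primer A (GCAGTGCTTCAAATTAGC) has reverse complement GCTAATTTGAAGCACTGC, which matches the top strand at positions 14–31; primer A anneals to the top strand there with its 3' end pointing upstream toward position 14.
Primer B (TATACTGCCCA) matches the top strand directly at positions 70–80; it anneals to the bottom strand with its 3' end pointing downstream toward position 80.
The 3' ends diverge (primer A extends toward position 1, primer B toward position 99), so the primers never converge on a shared product.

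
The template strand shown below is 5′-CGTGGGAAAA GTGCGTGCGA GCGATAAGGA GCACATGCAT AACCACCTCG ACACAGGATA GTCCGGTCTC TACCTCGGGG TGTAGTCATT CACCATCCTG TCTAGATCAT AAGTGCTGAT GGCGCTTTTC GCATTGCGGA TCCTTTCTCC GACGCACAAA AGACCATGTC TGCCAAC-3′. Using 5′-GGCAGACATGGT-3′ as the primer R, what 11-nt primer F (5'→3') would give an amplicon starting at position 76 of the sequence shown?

The reverse primer's reverse complement ACCATGTCTGCC matches the template at positions 163–174; the product starts at position 76.
The forward primer is identical to the top strand over positions 76–86: CGGGGTGTAGT.

5'-CGGGGTGTAGT-3'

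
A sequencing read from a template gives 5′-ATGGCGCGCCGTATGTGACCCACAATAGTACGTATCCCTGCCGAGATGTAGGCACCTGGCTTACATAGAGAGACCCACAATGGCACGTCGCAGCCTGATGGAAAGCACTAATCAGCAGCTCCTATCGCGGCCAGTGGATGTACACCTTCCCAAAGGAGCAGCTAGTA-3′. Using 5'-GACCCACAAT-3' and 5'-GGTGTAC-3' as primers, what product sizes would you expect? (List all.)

130 bp, 75 bp

The forward primer GACCCACAAT matches the top strand at positions 17–26, 72–81.
The reverse primer's reverse complement is GTACACC, matching at positions 140–146.
Each forward site pairs with the reverse site to give a product ending at position 146: sizes 130, 75 bp.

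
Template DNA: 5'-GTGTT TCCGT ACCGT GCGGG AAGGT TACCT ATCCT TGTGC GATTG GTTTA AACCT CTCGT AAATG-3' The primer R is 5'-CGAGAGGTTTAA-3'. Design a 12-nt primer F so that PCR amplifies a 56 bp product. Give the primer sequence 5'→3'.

The reverse primer's reverse complement TTAAACCTCTCG matches the template at positions 48–59, so the product ends at position 59.
A 56 bp product then starts at position 59 − 56 + 1 = 4.
The forward primer is identical to the top strand there: TTTCCGTACCGT.

5'-TTTCCGTACCGT-3'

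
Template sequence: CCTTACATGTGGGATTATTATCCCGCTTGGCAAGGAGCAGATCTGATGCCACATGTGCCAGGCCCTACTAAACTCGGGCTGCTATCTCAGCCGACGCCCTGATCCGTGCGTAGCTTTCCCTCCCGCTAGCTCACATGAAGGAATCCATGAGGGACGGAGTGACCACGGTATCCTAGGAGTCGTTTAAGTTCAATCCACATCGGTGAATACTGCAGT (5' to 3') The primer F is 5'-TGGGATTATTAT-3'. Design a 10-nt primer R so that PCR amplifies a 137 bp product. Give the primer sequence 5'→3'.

The forward primer binds at positions 10–21, so a 137 bp product ends at position 10 + 137 − 1 = 146.
The reverse primer anneals to the top strand over positions 137–146, i.e. to GAAGGAATCC.
Its sequence written 5'→3' is the reverse complement: GGATTCCTTC.

5'-GGATTCCTTC-3'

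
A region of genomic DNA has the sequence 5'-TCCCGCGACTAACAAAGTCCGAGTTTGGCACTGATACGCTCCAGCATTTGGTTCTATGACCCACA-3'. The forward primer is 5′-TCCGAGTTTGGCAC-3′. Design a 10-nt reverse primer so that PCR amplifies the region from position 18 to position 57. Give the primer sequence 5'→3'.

The product's 3' end on the top strand is position 57.
The reverse primer anneals to the top strand over positions 48–57, i.e. to TTGGTTCTAT.
Its sequence written 5'→3' is the reverse complement: ATAGAACCAA.

5'-ATAGAACCAA-3'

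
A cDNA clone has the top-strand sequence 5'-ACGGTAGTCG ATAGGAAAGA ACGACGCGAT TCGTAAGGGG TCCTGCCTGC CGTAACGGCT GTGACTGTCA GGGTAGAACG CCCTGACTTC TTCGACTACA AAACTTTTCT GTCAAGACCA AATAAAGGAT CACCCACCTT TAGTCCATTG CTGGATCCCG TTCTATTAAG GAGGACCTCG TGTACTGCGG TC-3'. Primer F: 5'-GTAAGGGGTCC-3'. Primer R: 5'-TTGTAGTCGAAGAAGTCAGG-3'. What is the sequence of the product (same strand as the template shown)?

The forward primer matches the template at positions 33–43.
Taking the reverse complement of TTGTAGTCGAAGAAGTCAGG gives CCTGACTTCTTCGACTACAA, found at positions 82–101 on the template; the primer anneals here to the top strand with its 3' end pointing upstream.
The product is the template from position 33 through 101 (69 bp).

5'-GTAAGGGGTCCTGCCTGCCGTAACGGCTGTGACTGTCAGGGTAGAACGCCCTGACTTCTTCGACTACAA-3'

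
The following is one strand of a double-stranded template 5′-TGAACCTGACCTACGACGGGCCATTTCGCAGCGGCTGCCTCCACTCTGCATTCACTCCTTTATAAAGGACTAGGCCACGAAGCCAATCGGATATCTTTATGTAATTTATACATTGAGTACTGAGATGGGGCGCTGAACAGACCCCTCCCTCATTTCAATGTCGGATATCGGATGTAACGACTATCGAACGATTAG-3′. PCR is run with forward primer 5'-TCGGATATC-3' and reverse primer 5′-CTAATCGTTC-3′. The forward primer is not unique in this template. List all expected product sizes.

109 bp, 35 bp

The forward primer TCGGATATC matches the top strand at positions 87–95, 161–169.
The reverse primer's reverse complement is GAACGATTAG, matching at positions 186–195.
Each forward site pairs with the reverse site to give a product ending at position 195: sizes 109, 35 bp.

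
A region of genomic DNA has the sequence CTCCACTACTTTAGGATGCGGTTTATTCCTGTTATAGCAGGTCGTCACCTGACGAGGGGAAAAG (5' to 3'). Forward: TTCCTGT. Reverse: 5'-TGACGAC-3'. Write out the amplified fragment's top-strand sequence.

Forward primer TTCCTGT is found on the top strand at positions 26–32.
Reverse complement of the reverse primer: GTCGTCA. This occurs on the top strand at positions 41–47.
The product is the template from position 26 through 47 (22 bp).

5'-TTCCTGTTATAGCAGGTCGTCA-3'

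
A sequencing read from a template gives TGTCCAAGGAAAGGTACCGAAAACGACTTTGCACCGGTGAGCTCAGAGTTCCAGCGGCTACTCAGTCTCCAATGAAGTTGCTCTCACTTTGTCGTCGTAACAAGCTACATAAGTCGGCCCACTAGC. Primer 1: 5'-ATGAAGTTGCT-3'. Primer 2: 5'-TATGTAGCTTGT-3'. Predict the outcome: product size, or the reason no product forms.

Yes — a 40 bp product.

Primer 1 (ATGAAGTTGCT) matches the top strand at positions 72–82; it acts as a forward primer.
Primer 2's reverse complement is ACAAGCTACATA, matching the top strand at positions 100–111; it acts as a reverse primer.
The 3' ends face each other across positions 72–111, giving a 40 bp product.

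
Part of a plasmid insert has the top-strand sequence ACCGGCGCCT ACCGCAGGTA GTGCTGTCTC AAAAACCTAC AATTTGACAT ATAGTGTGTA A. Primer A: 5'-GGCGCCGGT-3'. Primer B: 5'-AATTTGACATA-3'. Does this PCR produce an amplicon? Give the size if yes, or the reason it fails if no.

No product — the primers' 3' ends point away from each other.

Primer A (GGCGCCGGT) has reverse complement ACCGGCGCC, which matches the top strand at positions 1–9; primer A anneals to the top strand there with its 3' end pointing upstream toward position 1.
Primer B (AATTTGACATA) matches the top strand directly at positions 41–51; it anneals to the bottom strand with its 3' end pointing downstream toward position 51.
The 3' ends diverge (primer A extends toward position 1, primer B toward position 61), so the primers never converge on a shared product.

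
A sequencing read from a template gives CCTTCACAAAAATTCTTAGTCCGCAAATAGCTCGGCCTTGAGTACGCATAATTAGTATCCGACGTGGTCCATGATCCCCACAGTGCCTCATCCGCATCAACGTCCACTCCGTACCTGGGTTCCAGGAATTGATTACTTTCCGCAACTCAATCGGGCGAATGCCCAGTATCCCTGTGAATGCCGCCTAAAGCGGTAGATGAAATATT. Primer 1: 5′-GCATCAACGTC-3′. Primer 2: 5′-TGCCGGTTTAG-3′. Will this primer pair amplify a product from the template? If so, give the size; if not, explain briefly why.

Primer 2 (TGCCGGTTTAG) does not match the top strand, and its reverse complement CTAAACCGGCA does not match either.
With no annealing site for primer 2, no amplification occurs.

No product — primer 2 has no binding site in the template.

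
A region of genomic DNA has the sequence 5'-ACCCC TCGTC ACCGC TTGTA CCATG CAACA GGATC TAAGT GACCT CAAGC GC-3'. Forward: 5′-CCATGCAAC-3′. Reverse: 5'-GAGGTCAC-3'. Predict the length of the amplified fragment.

Scanning the template, CCATGCAAC occurs at positions 21–29; this primer anneals to the bottom strand there with its 3' end pointing downstream.
Taking the reverse complement of GAGGTCAC gives GTGACCTC, found at positions 39–46 on the template; the primer anneals here to the top strand with its 3' end pointing upstream.
Product length = (reverse-primer end) − (forward-primer start) + 1 = 46 − 21 + 1 = 26 bp.

26 bp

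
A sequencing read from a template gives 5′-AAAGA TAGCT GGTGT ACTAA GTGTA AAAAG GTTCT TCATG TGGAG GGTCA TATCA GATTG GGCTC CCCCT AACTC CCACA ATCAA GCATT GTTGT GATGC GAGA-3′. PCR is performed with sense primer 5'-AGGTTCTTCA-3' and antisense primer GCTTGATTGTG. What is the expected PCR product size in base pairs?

Forward primer AGGTTCTTCA is found on the top strand at positions 29–38.
Taking the reverse complement of GCTTGATTGTG gives CACAATCAAGC, found at positions 77–87 on the template; the primer anneals here to the top strand with its 3' end pointing upstream.
Amplicon spans positions 29–87: 59 bp.

59 bp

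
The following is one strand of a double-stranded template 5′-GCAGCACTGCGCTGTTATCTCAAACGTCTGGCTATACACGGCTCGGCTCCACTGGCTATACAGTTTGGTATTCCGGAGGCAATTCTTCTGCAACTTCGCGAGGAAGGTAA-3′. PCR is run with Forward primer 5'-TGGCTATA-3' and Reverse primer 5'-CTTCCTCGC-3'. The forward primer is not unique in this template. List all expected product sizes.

The forward primer TGGCTATA matches the top strand at positions 29–36, 53–60.
The reverse primer's reverse complement is GCGAGGAAG, matching at positions 98–106.
Each forward site pairs with the reverse site to give a product ending at position 106: sizes 78, 54 bp.

78 bp, 54 bp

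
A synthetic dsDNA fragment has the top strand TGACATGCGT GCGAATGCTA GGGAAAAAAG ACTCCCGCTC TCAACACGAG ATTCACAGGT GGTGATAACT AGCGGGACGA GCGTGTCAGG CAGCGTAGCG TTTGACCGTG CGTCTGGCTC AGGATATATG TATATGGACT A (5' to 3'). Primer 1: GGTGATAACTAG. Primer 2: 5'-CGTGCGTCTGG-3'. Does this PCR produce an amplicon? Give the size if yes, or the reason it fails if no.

Primer 1 (GGTGATAACTAG) matches the top strand at positions 61–72 (3' end points downstream).
Primer 2 (CGTGCGTCTGG) also matches the top strand directly, at positions 107–117 — its reverse complement CCAGACGCACG is not present.
Both primers anneal to the bottom strand with 3' ends pointing the same way, so neither can prime synthesis back toward the other.

No product — both primers anneal to the same strand and extend in the same direction.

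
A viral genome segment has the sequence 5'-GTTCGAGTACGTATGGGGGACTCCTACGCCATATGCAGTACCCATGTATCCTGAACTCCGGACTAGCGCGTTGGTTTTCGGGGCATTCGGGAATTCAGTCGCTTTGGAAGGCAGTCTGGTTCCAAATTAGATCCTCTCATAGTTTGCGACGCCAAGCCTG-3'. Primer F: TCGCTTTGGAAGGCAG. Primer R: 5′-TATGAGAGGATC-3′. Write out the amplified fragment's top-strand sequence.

5'-TCGCTTTGGAAGGCAGTCTGGTTCCAAATTAGATCCTCTCATA-3'

The forward primer matches the template at positions 99–114.
The reverse primer's reverse complement is GATCCTCTCATA, which matches the template at positions 130–141.
The product is the template from position 99 through 141 (43 bp).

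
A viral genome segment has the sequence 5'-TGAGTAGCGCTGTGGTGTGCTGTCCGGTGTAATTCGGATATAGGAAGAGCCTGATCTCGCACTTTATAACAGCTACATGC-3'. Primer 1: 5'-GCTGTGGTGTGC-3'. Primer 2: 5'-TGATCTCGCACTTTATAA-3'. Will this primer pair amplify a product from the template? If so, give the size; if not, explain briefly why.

No product — both primers anneal to the same strand and extend in the same direction.

Primer 1 (GCTGTGGTGTGC) matches the top strand at positions 9–20 (3' end points downstream).
Primer 2 (TGATCTCGCACTTTATAA) also matches the top strand directly, at positions 52–69 — its reverse complement TTATAAAGTGCGAGATCA is not present.
Both primers anneal to the bottom strand with 3' ends pointing the same way, so neither can prime synthesis back toward the other.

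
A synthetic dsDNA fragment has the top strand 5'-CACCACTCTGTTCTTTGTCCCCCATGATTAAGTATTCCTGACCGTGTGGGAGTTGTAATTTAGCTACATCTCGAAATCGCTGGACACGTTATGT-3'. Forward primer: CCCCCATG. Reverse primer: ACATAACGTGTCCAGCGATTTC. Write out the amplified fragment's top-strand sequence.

The forward primer matches the template at positions 19–26.
Reverse complement of the reverse primer: GAAATCGCTGGACACGTTATGT. This occurs on the top strand at positions 73–94.
The product is the template from position 19 through 94 (76 bp).

5'-CCCCCATGATTAAGTATTCCTGACCGTGTGGGAGTTGTAATTTAGCTACATCTCGAAATCGCTGGACACGTTATGT-3'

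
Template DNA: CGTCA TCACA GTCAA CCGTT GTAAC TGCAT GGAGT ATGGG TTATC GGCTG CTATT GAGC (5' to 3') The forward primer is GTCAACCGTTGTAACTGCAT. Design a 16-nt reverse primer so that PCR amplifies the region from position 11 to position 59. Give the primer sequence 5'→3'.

The product's 3' end on the top strand is position 59.
The reverse primer anneals to the top strand over positions 44–59, i.e. to TCGGCTGCTATTGAGC.
Its sequence written 5'→3' is the reverse complement: GCTCAATAGCAGCCGA.

5'-GCTCAATAGCAGCCGA-3'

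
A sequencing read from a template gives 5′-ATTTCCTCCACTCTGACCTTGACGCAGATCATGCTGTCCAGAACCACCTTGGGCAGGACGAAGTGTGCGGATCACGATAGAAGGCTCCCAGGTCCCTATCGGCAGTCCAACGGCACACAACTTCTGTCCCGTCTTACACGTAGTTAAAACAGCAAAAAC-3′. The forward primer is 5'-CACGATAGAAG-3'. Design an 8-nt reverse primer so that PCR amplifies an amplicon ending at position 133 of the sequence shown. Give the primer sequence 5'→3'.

The forward primer binds at positions 73–83; the product's 3' end on the top strand is position 133.
The reverse primer anneals to the top strand over positions 126–133, i.e. to GTCCCGTC.
Its sequence written 5'→3' is the reverse complement: GACGGGAC.

5'-GACGGGAC-3'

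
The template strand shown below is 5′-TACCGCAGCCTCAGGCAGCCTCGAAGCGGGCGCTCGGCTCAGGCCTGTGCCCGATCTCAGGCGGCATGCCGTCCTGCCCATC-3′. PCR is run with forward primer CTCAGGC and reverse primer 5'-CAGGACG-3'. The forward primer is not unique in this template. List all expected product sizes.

67 bp, 39 bp, 21 bp

The forward primer CTCAGGC matches the top strand at positions 10–16, 38–44, 56–62.
The reverse primer's reverse complement is CGTCCTG, matching at positions 70–76.
Each forward site pairs with the reverse site to give a product ending at position 76: sizes 67, 39, 21 bp.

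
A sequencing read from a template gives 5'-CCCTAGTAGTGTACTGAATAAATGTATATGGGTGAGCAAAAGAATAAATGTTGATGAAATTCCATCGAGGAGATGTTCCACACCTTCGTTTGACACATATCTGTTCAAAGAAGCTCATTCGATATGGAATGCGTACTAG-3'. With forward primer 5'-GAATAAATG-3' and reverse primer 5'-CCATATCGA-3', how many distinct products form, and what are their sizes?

The forward primer GAATAAATG matches the top strand at positions 16–24, 42–50.
The reverse primer's reverse complement is TCGATATGG, matching at positions 119–127.
Each forward site pairs with the reverse site to give a product ending at position 127: sizes 112, 86 bp.

Two products: 112 bp, 86 bp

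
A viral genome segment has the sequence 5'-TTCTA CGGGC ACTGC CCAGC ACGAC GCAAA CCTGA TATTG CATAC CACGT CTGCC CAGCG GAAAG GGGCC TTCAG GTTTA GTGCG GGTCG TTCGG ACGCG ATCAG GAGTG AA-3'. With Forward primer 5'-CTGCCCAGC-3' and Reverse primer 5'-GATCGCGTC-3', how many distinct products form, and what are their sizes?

Two products: 92 bp, 53 bp

The forward primer CTGCCCAGC matches the top strand at positions 12–20, 51–59.
The reverse primer's reverse complement is GACGCGATC, matching at positions 95–103.
Each forward site pairs with the reverse site to give a product ending at position 103: sizes 92, 53 bp.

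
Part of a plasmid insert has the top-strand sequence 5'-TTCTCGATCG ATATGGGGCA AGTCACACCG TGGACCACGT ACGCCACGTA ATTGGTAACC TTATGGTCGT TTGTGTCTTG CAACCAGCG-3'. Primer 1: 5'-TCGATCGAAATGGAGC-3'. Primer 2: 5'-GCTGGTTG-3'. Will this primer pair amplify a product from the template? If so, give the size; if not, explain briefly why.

Primer 1 (TCGATCGAAATGGAGC) does not match the top strand, and its reverse complement GCTCCATTTCGATCGA does not match either.
With no annealing site for primer 1, no amplification occurs.

No product — primer 1 has no binding site in the template.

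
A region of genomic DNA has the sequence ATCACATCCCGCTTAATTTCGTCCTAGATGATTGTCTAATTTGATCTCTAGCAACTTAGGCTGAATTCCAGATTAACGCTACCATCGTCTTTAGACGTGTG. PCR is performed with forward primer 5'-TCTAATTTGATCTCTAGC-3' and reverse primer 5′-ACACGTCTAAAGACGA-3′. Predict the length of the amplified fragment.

Scanning the template, TCTAATTTGATCTCTAGC occurs at positions 35–52; this primer anneals to the bottom strand there with its 3' end pointing downstream.
Taking the reverse complement of ACACGTCTAAAGACGA gives TCGTCTTTAGACGTGT, found at positions 85–100 on the template; the primer anneals here to the top strand with its 3' end pointing upstream.
Product length = (reverse-primer end) − (forward-primer start) + 1 = 100 − 35 + 1 = 66 bp.

66 bp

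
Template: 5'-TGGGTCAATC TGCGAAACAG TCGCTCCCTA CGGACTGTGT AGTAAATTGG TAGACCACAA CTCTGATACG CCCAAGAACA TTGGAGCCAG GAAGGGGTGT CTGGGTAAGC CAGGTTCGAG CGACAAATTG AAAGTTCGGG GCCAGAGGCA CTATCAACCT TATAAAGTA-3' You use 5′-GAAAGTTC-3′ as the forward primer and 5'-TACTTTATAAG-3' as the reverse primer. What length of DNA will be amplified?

Scanning the template, GAAAGTTC occurs at positions 130–137; this primer anneals to the bottom strand there with its 3' end pointing downstream.
Reverse complement of the reverse primer: CTTATAAAGTA. This occurs on the top strand at positions 159–169.
Amplicon spans positions 130–169: 40 bp.

40 bp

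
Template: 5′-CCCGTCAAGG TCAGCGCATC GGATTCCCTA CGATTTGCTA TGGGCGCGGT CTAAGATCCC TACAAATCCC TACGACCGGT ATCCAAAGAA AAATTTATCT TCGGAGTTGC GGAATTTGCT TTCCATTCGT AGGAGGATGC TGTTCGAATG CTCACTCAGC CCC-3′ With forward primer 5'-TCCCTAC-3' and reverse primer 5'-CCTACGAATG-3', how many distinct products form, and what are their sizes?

The forward primer TCCCTAC matches the top strand at positions 25–31, 57–63, 67–73.
The reverse primer's reverse complement is CATTCGTAGG, matching at positions 124–133.
Each forward site pairs with the reverse site to give a product ending at position 133: sizes 109, 77, 67 bp.

Three products: 109 bp, 77 bp, 67 bp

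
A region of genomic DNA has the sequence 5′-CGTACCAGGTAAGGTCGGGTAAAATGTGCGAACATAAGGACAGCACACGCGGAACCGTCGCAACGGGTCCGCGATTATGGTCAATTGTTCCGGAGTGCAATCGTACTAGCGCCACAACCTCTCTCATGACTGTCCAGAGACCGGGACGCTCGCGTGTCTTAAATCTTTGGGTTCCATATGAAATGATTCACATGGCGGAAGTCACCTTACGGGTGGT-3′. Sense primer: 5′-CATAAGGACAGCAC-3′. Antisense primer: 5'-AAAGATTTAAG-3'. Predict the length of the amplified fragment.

136 bp

The forward primer matches the template at positions 33–46.
Reverse complement of the reverse primer: CTTAAATCTTT. This occurs on the top strand at positions 158–168.
Product length = (reverse-primer end) − (forward-primer start) + 1 = 168 − 33 + 1 = 136 bp.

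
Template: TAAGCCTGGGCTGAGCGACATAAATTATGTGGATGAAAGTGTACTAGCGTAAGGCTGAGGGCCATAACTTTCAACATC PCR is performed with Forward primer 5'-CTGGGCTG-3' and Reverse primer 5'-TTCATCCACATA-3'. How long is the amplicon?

The forward primer matches the template at positions 6–13.
Taking the reverse complement of TTCATCCACATA gives TATGTGGATGAA, found at positions 26–37 on the template; the primer anneals here to the top strand with its 3' end pointing upstream.
Product length = (reverse-primer end) − (forward-primer start) + 1 = 37 − 6 + 1 = 32 bp.

32 bp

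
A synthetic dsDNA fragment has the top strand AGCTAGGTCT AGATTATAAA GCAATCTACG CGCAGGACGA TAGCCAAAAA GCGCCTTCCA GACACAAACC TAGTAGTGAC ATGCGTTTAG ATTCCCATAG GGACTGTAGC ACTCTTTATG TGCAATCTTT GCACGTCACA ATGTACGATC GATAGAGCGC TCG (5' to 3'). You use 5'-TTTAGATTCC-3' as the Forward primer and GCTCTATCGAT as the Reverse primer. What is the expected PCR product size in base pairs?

The forward primer matches the template at positions 86–95.
Taking the reverse complement of GCTCTATCGAT gives ATCGATAGAGC, found at positions 148–158 on the template; the primer anneals here to the top strand with its 3' end pointing upstream.
Product length = (reverse-primer end) − (forward-primer start) + 1 = 158 − 86 + 1 = 73 bp.

73 bp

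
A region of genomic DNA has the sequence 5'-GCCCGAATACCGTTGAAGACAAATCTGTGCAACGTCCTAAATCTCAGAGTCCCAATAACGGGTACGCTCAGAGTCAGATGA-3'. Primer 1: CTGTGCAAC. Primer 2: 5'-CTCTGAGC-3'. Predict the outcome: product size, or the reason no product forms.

Primer 1 (CTGTGCAAC) matches the top strand at positions 25–33; it acts as a forward primer.
Primer 2's reverse complement is GCTCAGAG, matching the top strand at positions 66–73; it acts as a reverse primer.
The 3' ends face each other across positions 25–73, giving a 49 bp product.

Yes — a 49 bp product.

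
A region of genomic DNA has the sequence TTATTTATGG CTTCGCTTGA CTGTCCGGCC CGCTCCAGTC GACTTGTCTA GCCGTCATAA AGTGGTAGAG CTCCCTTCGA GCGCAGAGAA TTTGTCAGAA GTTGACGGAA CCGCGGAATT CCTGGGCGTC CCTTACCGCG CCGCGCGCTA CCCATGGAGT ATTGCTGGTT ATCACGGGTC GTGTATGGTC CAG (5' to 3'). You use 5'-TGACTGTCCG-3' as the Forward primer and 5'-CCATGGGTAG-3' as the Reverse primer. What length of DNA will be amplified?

The forward primer matches the template at positions 18–27.
Taking the reverse complement of CCATGGGTAG gives CTACCCATGG, found at positions 148–157 on the template; the primer anneals here to the top strand with its 3' end pointing upstream.
Product length = (reverse-primer end) − (forward-primer start) + 1 = 157 − 18 + 1 = 140 bp.

140 bp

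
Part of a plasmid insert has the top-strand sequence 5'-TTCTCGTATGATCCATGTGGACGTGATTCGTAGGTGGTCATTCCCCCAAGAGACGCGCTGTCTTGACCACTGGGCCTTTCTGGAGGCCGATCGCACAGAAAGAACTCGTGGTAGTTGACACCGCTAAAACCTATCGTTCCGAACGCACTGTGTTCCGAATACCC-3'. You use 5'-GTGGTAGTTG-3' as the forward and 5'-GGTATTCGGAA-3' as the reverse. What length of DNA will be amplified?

The forward primer matches the template at positions 108–117.
Reverse complement of the reverse primer: TTCCGAATACC. This occurs on the top strand at positions 153–163.
Amplicon spans positions 108–163: 56 bp.

56 bp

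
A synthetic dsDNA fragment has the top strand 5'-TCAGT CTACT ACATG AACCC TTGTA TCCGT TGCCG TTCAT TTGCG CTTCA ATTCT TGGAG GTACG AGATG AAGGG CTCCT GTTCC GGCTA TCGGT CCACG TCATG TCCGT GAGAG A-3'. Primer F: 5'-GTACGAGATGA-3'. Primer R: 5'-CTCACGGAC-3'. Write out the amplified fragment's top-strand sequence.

The forward primer matches the template at positions 61–71.
Reverse complement of the reverse primer: GTCCGTGAG. This occurs on the top strand at positions 105–113.
The product is the template from position 61 through 113 (53 bp).

5'-GTACGAGATGAAGGGCTCCTGTTCCGGCTATCGGTCCACGTCATGTCCGTGAG-3'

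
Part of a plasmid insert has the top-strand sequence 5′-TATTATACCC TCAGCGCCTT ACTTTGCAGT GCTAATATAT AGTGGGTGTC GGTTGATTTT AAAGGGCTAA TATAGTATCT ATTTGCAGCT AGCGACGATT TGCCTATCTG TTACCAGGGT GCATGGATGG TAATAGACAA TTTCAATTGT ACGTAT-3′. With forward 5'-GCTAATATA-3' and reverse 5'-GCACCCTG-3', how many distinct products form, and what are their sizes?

The forward primer GCTAATATA matches the top strand at positions 31–39, 66–74.
The reverse primer's reverse complement is CAGGGTGC, matching at positions 115–122.
Each forward site pairs with the reverse site to give a product ending at position 122: sizes 92, 57 bp.

Two products: 92 bp, 57 bp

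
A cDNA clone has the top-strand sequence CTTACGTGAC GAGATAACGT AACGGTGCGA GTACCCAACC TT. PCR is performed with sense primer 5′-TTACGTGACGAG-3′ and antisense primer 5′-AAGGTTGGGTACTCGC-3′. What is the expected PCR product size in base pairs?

The forward primer matches the template at positions 2–13.
Taking the reverse complement of AAGGTTGGGTACTCGC gives GCGAGTACCCAACCTT, found at positions 27–42 on the template; the primer anneals here to the top strand with its 3' end pointing upstream.
The product runs from position 2 to position 42, so its length is 42 − 2 + 1 = 41 bp.

41 bp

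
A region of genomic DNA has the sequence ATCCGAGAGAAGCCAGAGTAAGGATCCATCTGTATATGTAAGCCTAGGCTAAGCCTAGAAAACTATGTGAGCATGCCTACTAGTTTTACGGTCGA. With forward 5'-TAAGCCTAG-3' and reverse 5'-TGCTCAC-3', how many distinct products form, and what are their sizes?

Two products: 35 bp, 24 bp

The forward primer TAAGCCTAG matches the top strand at positions 39–47, 50–58.
The reverse primer's reverse complement is GTGAGCA, matching at positions 67–73.
Each forward site pairs with the reverse site to give a product ending at position 73: sizes 35, 24 bp.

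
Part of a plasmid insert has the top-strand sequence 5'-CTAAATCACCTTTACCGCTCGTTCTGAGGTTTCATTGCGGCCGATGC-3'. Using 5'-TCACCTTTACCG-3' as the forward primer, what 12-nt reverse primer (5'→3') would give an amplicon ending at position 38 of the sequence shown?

5'-GCAATGAAACCT-3'

The forward primer binds at positions 6–17; the product's 3' end on the top strand is position 38.
The reverse primer anneals to the top strand over positions 27–38, i.e. to AGGTTTCATTGC.
Its sequence written 5'→3' is the reverse complement: GCAATGAAACCT.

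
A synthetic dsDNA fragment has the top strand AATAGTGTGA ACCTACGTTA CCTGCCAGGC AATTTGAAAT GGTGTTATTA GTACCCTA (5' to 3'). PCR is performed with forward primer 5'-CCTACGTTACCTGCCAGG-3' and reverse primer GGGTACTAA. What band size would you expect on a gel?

Scanning the template, CCTACGTTACCTGCCAGG occurs at positions 12–29; this primer anneals to the bottom strand there with its 3' end pointing downstream.
Reverse complement of the reverse primer: TTAGTACCC. This occurs on the top strand at positions 48–56.
Product length = (reverse-primer end) − (forward-primer start) + 1 = 56 − 12 + 1 = 45 bp.

45 bp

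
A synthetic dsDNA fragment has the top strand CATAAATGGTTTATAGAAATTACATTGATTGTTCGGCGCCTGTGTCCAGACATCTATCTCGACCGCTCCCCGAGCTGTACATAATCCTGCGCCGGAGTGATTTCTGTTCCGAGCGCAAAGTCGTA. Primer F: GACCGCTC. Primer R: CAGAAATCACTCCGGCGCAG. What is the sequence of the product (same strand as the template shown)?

5'-GACCGCTCCCCGAGCTGTACATAATCCTGCGCCGGAGTGATTTCTG-3'

Scanning the template, GACCGCTC occurs at positions 61–68; this primer anneals to the bottom strand there with its 3' end pointing downstream.
The reverse primer's reverse complement is CTGCGCCGGAGTGATTTCTG, which matches the template at positions 87–106.
The product is the template from position 61 through 106 (46 bp).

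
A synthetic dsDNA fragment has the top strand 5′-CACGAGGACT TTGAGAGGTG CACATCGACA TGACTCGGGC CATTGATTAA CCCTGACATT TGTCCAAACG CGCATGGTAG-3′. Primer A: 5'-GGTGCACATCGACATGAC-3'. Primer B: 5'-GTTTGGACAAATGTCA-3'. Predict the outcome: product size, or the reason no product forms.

Primer A (GGTGCACATCGACATGAC) matches the top strand at positions 17–34; it acts as a forward primer.
Primer B's reverse complement is TGACATTTGTCCAAAC, matching the top strand at positions 54–69; it acts as a reverse primer.
The 3' ends face each other across positions 17–69, giving a 53 bp product.

Yes — a 53 bp product.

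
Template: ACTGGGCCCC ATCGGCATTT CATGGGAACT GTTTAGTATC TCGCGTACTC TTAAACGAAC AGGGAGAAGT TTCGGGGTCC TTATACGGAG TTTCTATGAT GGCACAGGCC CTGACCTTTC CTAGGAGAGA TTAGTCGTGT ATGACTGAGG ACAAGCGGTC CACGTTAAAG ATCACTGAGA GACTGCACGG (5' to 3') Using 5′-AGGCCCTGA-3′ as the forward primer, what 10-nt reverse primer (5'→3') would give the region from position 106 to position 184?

5'-AGTCTCTCAG-3'

The product's 3' end on the top strand is position 184.
The reverse primer anneals to the top strand over positions 175–184, i.e. to CTGAGAGACT.
Its sequence written 5'→3' is the reverse complement: AGTCTCTCAG.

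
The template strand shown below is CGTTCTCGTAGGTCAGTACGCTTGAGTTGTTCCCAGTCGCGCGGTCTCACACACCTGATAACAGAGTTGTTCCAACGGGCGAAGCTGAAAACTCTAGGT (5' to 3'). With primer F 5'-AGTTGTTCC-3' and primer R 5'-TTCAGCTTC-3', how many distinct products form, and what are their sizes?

Two products: 65 bp, 25 bp

The forward primer AGTTGTTCC matches the top strand at positions 25–33, 65–73.
The reverse primer's reverse complement is GAAGCTGAA, matching at positions 81–89.
Each forward site pairs with the reverse site to give a product ending at position 89: sizes 65, 25 bp.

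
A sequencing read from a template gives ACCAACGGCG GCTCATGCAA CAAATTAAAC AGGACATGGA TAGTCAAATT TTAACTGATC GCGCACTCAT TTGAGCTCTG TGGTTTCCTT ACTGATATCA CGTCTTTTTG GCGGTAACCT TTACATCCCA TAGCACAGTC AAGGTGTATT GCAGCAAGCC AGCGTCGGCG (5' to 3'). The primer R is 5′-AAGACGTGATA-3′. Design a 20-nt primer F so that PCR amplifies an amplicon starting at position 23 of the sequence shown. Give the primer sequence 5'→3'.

5'-AATTAAACAGGACATGGATA-3'

The reverse primer's reverse complement TATCACGTCTT matches the template at positions 96–106; the product starts at position 23.
The forward primer is identical to the top strand over positions 23–42: AATTAAACAGGACATGGATA.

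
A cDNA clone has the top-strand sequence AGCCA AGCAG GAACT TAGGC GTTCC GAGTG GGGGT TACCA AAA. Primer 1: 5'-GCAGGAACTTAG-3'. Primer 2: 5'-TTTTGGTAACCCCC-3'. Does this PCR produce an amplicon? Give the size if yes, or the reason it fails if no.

Yes — a 37 bp product.

Primer 1 (GCAGGAACTTAG) matches the top strand at positions 7–18; it acts as a forward primer.
Primer 2's reverse complement is GGGGGTTACCAAAA, matching the top strand at positions 30–43; it acts as a reverse primer.
The 3' ends face each other across positions 7–43, giving a 37 bp product.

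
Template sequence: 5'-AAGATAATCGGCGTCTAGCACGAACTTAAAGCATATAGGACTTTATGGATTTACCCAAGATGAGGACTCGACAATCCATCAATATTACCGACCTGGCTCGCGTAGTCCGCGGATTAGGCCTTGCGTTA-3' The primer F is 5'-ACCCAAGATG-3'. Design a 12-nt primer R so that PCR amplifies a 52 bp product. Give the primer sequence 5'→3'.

5'-TACGCGAGCCAG-3'

The forward primer binds at positions 53–62, so a 52 bp product ends at position 53 + 52 − 1 = 104.
The reverse primer anneals to the top strand over positions 93–104, i.e. to CTGGCTCGCGTA.
Its sequence written 5'→3' is the reverse complement: TACGCGAGCCAG.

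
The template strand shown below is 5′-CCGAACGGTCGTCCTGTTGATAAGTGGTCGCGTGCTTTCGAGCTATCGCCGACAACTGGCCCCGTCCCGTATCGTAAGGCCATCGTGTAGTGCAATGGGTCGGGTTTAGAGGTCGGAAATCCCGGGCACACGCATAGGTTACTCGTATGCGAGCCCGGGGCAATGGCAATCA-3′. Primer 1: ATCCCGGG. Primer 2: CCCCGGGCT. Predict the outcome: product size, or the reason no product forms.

Primer 1 (ATCCCGGG) matches the top strand at positions 119–126; it acts as a forward primer.
Primer 2's reverse complement is AGCCCGGGG, matching the top strand at positions 152–160; it acts as a reverse primer.
The 3' ends face each other across positions 119–160, giving a 42 bp product.

Yes — a 42 bp product.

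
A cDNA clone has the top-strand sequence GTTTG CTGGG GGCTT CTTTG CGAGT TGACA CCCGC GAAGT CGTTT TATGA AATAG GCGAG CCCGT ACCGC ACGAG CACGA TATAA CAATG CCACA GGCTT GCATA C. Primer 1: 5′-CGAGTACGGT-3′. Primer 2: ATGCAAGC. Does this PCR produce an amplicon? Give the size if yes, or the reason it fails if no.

No product — primer 1 has no binding site in the template.

Primer 1 (CGAGTACGGT) does not match the top strand, and its reverse complement ACCGTACTCG does not match either.
With no annealing site for primer 1, no amplification occurs.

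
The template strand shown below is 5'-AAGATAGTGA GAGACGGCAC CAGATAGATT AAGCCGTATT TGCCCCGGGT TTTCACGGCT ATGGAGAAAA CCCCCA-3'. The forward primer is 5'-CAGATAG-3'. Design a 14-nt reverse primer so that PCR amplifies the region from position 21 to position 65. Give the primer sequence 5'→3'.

5'-TCCATAGCCGTGAA-3'

The product's 3' end on the top strand is position 65.
The reverse primer anneals to the top strand over positions 52–65, i.e. to TTCACGGCTATGGA.
Its sequence written 5'→3' is the reverse complement: TCCATAGCCGTGAA.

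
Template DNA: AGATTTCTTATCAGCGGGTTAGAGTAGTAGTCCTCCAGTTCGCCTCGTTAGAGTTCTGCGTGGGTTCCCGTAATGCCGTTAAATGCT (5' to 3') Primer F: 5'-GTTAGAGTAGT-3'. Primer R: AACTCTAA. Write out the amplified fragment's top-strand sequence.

Scanning the template, GTTAGAGTAGT occurs at positions 18–28; this primer anneals to the bottom strand there with its 3' end pointing downstream.
Reverse complement of the reverse primer: TTAGAGTT. This occurs on the top strand at positions 48–55.
The product is the template from position 18 through 55 (38 bp).

5'-GTTAGAGTAGTAGTCCTCCAGTTCGCCTCGTTAGAGTT-3'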